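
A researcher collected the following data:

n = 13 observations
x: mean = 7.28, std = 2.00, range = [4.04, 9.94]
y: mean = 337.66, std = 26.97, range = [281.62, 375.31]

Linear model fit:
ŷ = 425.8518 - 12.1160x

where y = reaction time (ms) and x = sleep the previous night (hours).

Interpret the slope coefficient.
An increase of one hour in sleep is associated with a 12.1160 ms decrease in predicted reaction time.

β₁ = -12.1160 is the change in predicted reaction time (ms) per additional hour of sleep.

Interpretation:
- Sleep up by 1 hour → predicted reaction time decreases by 12.1160 ms
- This is a linear approximation: the same per-unit change is assumed across the whole observed x range
- The slope describes association in these data, not necessarily a causal effect

(β₀ = 425.8518 is the fitted value at x = 0 and is not part of the slope interpretation.)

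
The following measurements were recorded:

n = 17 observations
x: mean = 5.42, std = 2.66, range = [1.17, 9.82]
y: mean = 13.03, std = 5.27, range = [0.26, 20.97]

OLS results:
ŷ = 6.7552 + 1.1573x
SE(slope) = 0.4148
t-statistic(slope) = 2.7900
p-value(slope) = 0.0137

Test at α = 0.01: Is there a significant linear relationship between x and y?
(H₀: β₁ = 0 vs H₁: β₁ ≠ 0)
Fail to reject H₀: p-value = 0.0137 ≥ α = 0.01. The linear relationship is not significant at the 1% level.

Hypothesis test for the slope coefficient:

H₀: β₁ = 0 (no linear relationship)
H₁: β₁ ≠ 0 (linear relationship exists)

Test statistic: t = β̂₁ / SE(β̂₁) = 1.1573 / 0.4148 = 2.7900

p = 0.0137: how often a slope estimate this far from 0 (in SE units) would arise by chance if β₁ were truly 0.

Decision rule: reject H₀ if p-value < α.
p-value = 0.0137 ≥ α = 0.01 → fail to reject H₀.

At α = 0.01 the data do not provide convincing evidence of a nonzero slope.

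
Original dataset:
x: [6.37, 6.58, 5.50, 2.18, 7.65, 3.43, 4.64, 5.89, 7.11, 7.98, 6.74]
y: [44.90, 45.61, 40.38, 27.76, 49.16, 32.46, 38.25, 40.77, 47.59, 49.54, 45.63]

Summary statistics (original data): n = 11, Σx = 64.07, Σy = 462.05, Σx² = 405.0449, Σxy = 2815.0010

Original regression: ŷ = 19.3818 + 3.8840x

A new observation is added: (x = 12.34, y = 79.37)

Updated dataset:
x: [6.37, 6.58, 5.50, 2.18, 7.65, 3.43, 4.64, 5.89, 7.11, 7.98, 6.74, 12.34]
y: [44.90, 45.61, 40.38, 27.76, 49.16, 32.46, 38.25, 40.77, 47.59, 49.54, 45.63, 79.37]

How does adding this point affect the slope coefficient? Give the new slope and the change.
Adding the point moves β₁ from 3.8840 to 4.9016, i.e. it increases by 1.0176 (+26.2%).

x = 12.34 lies well outside the original x-range [2.18, 7.98] (x̄ ≈ 5.82), so this observation has high leverage and can move the slope substantially.

Step 1: Update the sums with the new point (n goes from 11 to 12)
Σx  = 64.07 + 12.34 = 76.41
Σy  = 462.05 + 79.37 = 541.42
Σx² = 405.0449 + 12.34² = 405.0449 + 152.2756 = 557.3205
Σxy = 2815.0010 + 12.34×79.37 = 2815.0010 + 979.4258 = 3794.4268

Step 2: Recompute the slope with b₁ = (nΣxy − ΣxΣy) / (nΣx² − (Σx)²)
Numerator   = 12×3794.4268 − 76.41×541.42 = 45533.1216 − 41369.9022 = 4163.2194
Denominator = 12×557.3205 − 76.41² = 6687.8460 − 5838.4881 = 849.3579
b₁(new) = 4163.2194 / 849.3579 = 4.9016

(Same formula on the original sums: (11×2815.0010 − 64.07×462.05) / (11×405.0449 − 64.07²) = 1361.4675 / 350.5290 = 3.8840, matching the given fit.)

Step 3: Change in slope
Δβ₁ = 4.9016 − 3.8840 = +1.0176
Relative change = +1.0176 / 3.8840 × 100% = +26.2%
→ the slope increases when the point is added.

Because the point sits above the extension of the original line at a high-leverage x, it tilts the fit up.
In practice: examine leverage (hᵢ) and Cook's distance rather than deleting it automatically.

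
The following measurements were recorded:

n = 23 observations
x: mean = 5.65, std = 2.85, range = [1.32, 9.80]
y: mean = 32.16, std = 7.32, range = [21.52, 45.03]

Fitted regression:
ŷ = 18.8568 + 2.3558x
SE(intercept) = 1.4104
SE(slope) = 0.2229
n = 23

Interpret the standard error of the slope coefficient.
SE(β̂₁) = 0.2229 is the estimated standard deviation of the slope estimate across repeated samples; relative to β̂₁ = 2.3558 that is 9.5%, a precise estimate.

SE(β̂₁) = 0.2229 says: if we drew many samples of n = 23 from the same population and refit each time, the fitted slopes would scatter with a standard deviation of roughly 0.2229 around the true β₁.

Relative precision:
- SE / |β̂₁| = 0.2229 / 2.3558 = 9.5%
- Rule of thumb (under 20%: precise; 20% to under 50%: moderately precise; 50% or more: imprecise) → precise

Link to the t-test: t = β̂₁ / SE(β̂₁) = 2.3558 / 0.2229 = 10.5689, the statistic for H₀: β₁ = 0.

What drives SE(β̂₁): wider spread of x values → smaller SE; more residual scatter → larger SE; larger n (here n = 23) → smaller SE.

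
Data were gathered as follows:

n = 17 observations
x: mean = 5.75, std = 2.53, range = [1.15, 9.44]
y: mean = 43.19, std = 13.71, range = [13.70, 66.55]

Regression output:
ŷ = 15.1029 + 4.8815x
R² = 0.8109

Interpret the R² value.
About 81.09% of the variability in y is accounted for by the regression on x (R² = 0.8109) — a strong linear fit.

R² = 1 − SS_res/SS_tot compares the residual scatter to the total scatter of y about its mean.

Here R² = 0.8109:
- Explained: 81.09% of the variation in y
- Unexplained (residual): 100% − 81.09% = 18.91%
- Rule of thumb (below 0.3 weak; 0.3 to below 0.7 moderate; 0.7 and above strong) → strong

Equivalently, for simple linear regression R² = r², so |r| = √0.8109 ≈ 0.9005.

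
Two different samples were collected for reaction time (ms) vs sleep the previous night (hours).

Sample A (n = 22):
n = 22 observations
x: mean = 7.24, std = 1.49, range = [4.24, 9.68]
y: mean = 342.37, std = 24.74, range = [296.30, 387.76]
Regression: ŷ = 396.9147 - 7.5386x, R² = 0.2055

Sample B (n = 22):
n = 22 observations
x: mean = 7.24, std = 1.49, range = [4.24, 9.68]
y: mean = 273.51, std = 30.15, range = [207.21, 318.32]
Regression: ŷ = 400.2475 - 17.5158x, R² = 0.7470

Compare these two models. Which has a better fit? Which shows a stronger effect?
Model B has the better fit (R² = 0.7470 vs 0.2055). Model B shows the stronger effect (|β₁| = 17.5158 vs 7.5386).

Model Comparison:

Goodness of fit (R²):
- Model A: R² = 0.2055 → 20.55% of variance in reaction time explained
- Model B: R² = 0.7470 → 74.70% of variance in reaction time explained
- 0.7470 > 0.2055 → Model B has the better fit

Which has the larger per-hour effect? (|β₁|)
- Model A: β₁ = -7.5386 → predicted reaction time falls 7.5386 ms per additional hour of sleep
- Model B: β₁ = -17.5158 → predicted reaction time falls 17.5158 ms per additional hour of sleep
- |-7.5386| < |-17.5158| → Model B shows the stronger marginal effect

Notes:
- A steeper slope doesn't make a better model if the scatter around the line is large.
- R² measures how tightly points cluster around the line; β₁ measures how steep the line is — they answer different questions.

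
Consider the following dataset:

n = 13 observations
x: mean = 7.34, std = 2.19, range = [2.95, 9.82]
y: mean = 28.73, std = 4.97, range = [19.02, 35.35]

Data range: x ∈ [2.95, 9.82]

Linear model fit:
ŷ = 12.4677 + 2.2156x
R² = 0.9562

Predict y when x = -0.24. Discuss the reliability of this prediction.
ŷ = 11.9360 (extrapolation — x = -0.24 lies outside [2.95, 9.82], so reliability is low).

Prediction calculation:
ŷ = 12.4677 + 2.2156 × (-0.24)
ŷ = 11.9360

Reliability:
- Data range: x ∈ [2.95, 9.82]
- Prediction point: x = -0.24 is 3.19 units below the observed range → this is EXTRAPOLATION, not interpolation

Why that matters here:
- Real relationships often flatten, saturate, or turn nonlinear at extremes
- The standard error of prediction grows with (x − x̄)², and x = -0.24 is far from x̄ = 7.34
- The linear relationship may not hold outside the observed range

The R² = 0.9562 only validates the fit within [2.95, 9.82]; treat ŷ = 11.9360 with caution.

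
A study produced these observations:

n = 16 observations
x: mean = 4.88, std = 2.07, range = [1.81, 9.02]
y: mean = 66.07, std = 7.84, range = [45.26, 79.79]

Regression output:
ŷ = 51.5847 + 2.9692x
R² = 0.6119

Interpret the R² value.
The model explains 61.19% of the variance in y (R² = 0.6119), leaving 38.81% unexplained; the fit is moderate.

R² (coefficient of determination) measures the proportion of variance in y explained by the regression model.

Here R² = 0.6119:
- Explained: 61.19% of the variation in y
- Unexplained (residual): 100% − 61.19% = 38.81%
- Rule of thumb (below 0.3 weak; 0.3 to below 0.7 moderate; 0.7 and above strong) → moderate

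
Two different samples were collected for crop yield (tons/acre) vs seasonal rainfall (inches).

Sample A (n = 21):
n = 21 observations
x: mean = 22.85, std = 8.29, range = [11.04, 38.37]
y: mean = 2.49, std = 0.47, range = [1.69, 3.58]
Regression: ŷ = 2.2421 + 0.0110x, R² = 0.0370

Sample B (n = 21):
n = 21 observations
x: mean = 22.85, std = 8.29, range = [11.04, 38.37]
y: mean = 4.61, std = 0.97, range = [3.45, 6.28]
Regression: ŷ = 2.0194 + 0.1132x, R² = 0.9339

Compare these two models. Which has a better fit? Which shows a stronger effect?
Model B has the better fit (R² = 0.9339 vs 0.0370). Model B shows the stronger effect (|β₁| = 0.1132 vs 0.0110).

Model Comparison:

Goodness of fit (R²):
- Model A: R² = 0.0370 → 3.70% of variance in crop yield explained
- Model B: R² = 0.9339 → 93.39% of variance in crop yield explained
- 0.9339 > 0.0370 → Model B has the better fit

Strength of effect — compare |β₁|:
- Model A: β₁ = 0.0110 → predicted crop yield rises 0.0110 tons/acre per additional inch of rainfall
- Model B: β₁ = 0.1132 → predicted crop yield rises 0.1132 tons/acre per additional inch of rainfall
- |0.0110| < |0.1132| → Model B shows the stronger marginal effect

Notes:
- A better fit (higher R²) doesn't necessarily mean a more important relationship.
- The two samples could reflect different populations, time periods, or measurement quality.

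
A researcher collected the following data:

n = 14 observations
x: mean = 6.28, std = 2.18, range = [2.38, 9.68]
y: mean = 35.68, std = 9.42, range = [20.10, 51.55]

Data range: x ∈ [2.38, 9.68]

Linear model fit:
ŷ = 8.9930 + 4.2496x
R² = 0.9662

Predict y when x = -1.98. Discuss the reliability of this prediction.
The equation gives ŷ = 0.5788; however x = -1.98 is 4.36 units below the observed range, so this extrapolated value should not be trusted.

Prediction calculation:
ŷ = 8.9930 + 4.2496 × (-1.98)
ŷ = 0.5788

Reliability:
- Data range: x ∈ [2.38, 9.68]
- Prediction point: x = -1.98 is 4.36 units below the observed range → this is EXTRAPOLATION, not interpolation

Why that matters here:
- The linear relationship may not hold outside the observed range
- There are no observations near this x to validate the fitted line there

A defensible statement: 'if the linear trend continued to x = -1.98, y would be about 0.5788' — the premise is untested.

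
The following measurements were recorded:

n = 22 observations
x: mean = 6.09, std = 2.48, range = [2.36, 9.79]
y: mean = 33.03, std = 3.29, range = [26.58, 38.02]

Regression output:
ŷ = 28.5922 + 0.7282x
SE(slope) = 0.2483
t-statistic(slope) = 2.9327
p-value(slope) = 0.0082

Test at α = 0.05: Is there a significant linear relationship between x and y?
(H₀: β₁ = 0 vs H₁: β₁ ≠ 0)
Reject H₀: p-value = 0.0082 < α = 0.05. The linear relationship is significant at the 5% level.

Hypothesis test for the slope coefficient:

H₀: β₁ = 0 (no linear relationship)
H₁: β₁ ≠ 0 (linear relationship exists)

Test statistic: t = β̂₁ / SE(β̂₁) = 0.7282 / 0.2483 = 2.9327

The p-value (0.0082) is the probability, under H₀, of a t-statistic at least as extreme as |t| = 2.9327 (two-sided, df = n − 2 = 20).

Decision rule: reject H₀ if p-value < α.
p-value = 0.0082 < α = 0.05 → reject H₀.

There is sufficient evidence at the 5% significance level to conclude that a linear relationship exists between x and y.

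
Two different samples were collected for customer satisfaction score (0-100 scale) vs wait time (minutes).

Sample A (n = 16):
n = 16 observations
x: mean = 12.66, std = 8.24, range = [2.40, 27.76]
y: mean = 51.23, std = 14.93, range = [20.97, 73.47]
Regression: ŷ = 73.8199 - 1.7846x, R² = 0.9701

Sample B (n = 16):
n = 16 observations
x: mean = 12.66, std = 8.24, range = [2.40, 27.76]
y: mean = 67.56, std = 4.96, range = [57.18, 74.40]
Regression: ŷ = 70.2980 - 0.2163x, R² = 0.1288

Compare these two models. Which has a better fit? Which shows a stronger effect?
Model A has the better fit (R² = 0.9701 vs 0.1288). Model A shows the stronger effect (|β₁| = 1.7846 vs 0.2163).

Model Comparison:

Which explains more variance? (R²)
- Model A: R² = 0.9701 → 97.01% of variance in satisfaction score explained
- Model B: R² = 0.1288 → 12.88% of variance in satisfaction score explained
- 0.9701 > 0.1288 → Model A has the better fit

Effect size (slope magnitude):
- Model A: β₁ = -1.7846 → predicted satisfaction score falls 1.7846 points per additional minute of wait time
- Model B: β₁ = -0.2163 → predicted satisfaction score falls 0.2163 points per additional minute of wait time
- |-1.7846| > |-0.2163| → Model A shows the stronger marginal effect

Note: R² measures how tightly points cluster around the line; β₁ measures how steep the line is — they answer different questions.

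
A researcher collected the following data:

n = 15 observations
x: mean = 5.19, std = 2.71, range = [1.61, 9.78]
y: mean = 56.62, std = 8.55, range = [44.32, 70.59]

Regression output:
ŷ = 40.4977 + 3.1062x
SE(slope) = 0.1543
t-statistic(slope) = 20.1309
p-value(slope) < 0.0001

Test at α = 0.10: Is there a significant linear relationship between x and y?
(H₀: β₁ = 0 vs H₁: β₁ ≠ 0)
Since p-value < 0.0001 < α = 0.10, reject H₀ — the slope is significantly different from 0.

Hypothesis test for the slope coefficient:

H₀: β₁ = 0 (no linear relationship)
H₁: β₁ ≠ 0 (linear relationship exists)

Test statistic: t = β̂₁ / SE(β̂₁) = 3.1062 / 0.1543 = 20.1309

p < 0.0001: how often a slope estimate this far from 0 (in SE units) would arise by chance if β₁ were truly 0.

Decision rule: reject H₀ if p-value < α.
p-value < 0.0001 < α = 0.10 → reject H₀.

At α = 0.10 the data do provide convincing evidence of a nonzero slope.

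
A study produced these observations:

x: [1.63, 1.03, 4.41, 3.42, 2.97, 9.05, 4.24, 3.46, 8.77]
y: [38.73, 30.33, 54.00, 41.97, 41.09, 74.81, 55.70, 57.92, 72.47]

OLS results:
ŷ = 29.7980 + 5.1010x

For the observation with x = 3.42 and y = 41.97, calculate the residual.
Residual = -5.2734

The residual is the difference between the actual value and the predicted value:

Residual = y - ŷ

Step 1: Calculate predicted value
ŷ = 29.7980 + 5.1010 × 3.42
ŷ = 47.2434

Step 2: Calculate residual
Residual = 41.97 - 47.2434
Residual = -5.2734

Interpretation: the model overestimates the actual value by 5.2734 at this point (negative residual → observation lies below the fitted line).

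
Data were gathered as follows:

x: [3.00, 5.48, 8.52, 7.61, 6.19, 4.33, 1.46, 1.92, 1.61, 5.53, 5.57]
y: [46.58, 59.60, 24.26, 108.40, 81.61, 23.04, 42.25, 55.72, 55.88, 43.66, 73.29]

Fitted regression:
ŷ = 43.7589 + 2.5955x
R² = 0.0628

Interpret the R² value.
R² = 0.0628 means 6.28% of the variation in y is explained by the linear relationship with x. This indicates a weak fit.

The coefficient of determination R² is the fraction of the total variation in y that the fitted line accounts for.

Here R² = 0.0628:
- Explained: 6.28% of the variation in y
- Unexplained (residual): 100% − 6.28% = 93.72%
- Rule of thumb (below 0.3 weak; 0.3 to below 0.7 moderate; 0.7 and above strong) → weak

Equivalently, for simple linear regression R² = r², so |r| = √0.0628 ≈ 0.2506.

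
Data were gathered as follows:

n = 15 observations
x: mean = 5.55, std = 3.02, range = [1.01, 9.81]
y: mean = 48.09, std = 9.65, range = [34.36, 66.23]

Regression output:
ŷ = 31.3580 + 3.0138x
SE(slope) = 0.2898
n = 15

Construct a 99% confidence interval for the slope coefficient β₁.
The 99% CI for β₁ is (2.1408, 3.8868)

Confidence interval for the slope:

The 99% CI for β₁ is: β̂₁ ± t*(α/2, n-2) × SE(β̂₁)

Step 1: Find critical t-value
- Confidence level = 0.99
- Degrees of freedom = n - 2 = 15 - 2 = 13
- t*(α/2, 13) = 3.0123

Step 2: Calculate margin of error
Margin = 3.0123 × 0.2898 = 0.8730

Step 3: Construct interval
CI = 3.0138 ± 0.8730
CI = (2.1408, 3.8868)

Interpretation: intervals built this way capture the true β₁ in 99% of repeated samples; here the plausible range for the per-unit effect of x on y is 2.1408 to 3.8868.
The interval does not include 0, suggesting a significant linear relationship.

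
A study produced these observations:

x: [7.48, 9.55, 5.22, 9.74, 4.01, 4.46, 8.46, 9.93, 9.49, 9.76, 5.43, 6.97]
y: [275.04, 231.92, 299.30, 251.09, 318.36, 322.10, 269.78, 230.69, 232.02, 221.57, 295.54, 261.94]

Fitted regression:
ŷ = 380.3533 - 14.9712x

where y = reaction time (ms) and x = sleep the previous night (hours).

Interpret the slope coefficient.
For each additional hour of sleep, predicted reaction time decreases by approximately 14.9712 ms.

The slope β₁ = -14.9712 gives the rate at which the fitted reaction time changes with sleep.

Interpretation:
- Sleep up by 1 hour → predicted reaction time decreases by 14.9712 ms
- This is a linear approximation: the same per-unit change is assumed across the whole observed x range

The intercept β₀ = 380.3533 is the predicted reaction time when sleep = 0; since the smallest observed x is 4.01, this is an extrapolation and mainly anchors the line.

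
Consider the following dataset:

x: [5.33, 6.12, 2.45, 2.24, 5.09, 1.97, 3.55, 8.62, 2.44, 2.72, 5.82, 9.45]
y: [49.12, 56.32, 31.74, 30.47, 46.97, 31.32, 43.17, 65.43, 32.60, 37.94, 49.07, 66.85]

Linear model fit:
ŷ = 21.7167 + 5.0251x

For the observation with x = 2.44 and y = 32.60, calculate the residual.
Residual = -1.3779

The residual is the difference between the actual value and the predicted value:

Residual = y - ŷ

Step 1: Calculate predicted value
ŷ = 21.7167 + 5.0251 × 2.44
ŷ = 33.9779

Step 2: Calculate residual
Residual = 32.60 - 33.9779
Residual = -1.3779

The residual is negative, so the observed y = 32.60 sits below the regression line (the line overestimates it by 1.3779).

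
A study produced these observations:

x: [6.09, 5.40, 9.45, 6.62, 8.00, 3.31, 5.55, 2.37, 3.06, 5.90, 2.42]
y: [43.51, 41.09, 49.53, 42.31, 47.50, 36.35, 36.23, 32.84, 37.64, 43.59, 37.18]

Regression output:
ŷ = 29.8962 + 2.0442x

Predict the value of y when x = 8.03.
ŷ = 46.3111

Plug x = 8.03 into the fitted line:

ŷ = 29.8962 + 2.0442 × 8.03
ŷ = 29.8962 + 16.4149
ŷ = 46.3111

This is the fitted mean response at that x — an individual observation would come with a wider prediction interval.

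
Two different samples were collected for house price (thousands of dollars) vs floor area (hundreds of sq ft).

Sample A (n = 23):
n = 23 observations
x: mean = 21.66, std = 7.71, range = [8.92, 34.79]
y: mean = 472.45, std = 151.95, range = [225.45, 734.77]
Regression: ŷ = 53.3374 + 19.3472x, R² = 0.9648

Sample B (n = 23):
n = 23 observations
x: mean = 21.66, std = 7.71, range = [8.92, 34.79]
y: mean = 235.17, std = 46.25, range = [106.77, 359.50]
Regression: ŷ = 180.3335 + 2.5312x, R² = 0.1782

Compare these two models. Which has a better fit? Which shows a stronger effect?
Model A has the better fit (R² = 0.9648 vs 0.1782). Model A shows the stronger effect (|β₁| = 19.3472 vs 2.5312).

Model Comparison:

Goodness of fit (R²):
- Model A: R² = 0.9648 → 96.48% of variance in house price explained
- Model B: R² = 0.1782 → 17.82% of variance in house price explained
- 0.9648 > 0.1782 → Model A has the better fit

Which has the larger per-hundred sq ft effect? (|β₁|)
- Model A: β₁ = 19.3472 → predicted house price rises 19.3472 thousand dollars per additional hundred sq ft of floor area
- Model B: β₁ = 2.5312 → predicted house price rises 2.5312 thousand dollars per additional hundred sq ft of floor area
- |19.3472| > |2.5312| → Model A shows the stronger marginal effect

Notes:
- A steeper slope doesn't make a better model if the scatter around the line is large.
- R² measures how tightly points cluster around the line; β₁ measures how steep the line is — they answer different questions.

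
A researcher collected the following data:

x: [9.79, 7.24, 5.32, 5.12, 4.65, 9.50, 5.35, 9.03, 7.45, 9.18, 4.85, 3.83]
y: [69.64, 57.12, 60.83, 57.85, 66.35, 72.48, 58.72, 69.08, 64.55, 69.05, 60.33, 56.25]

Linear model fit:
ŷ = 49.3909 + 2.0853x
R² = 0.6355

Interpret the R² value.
R² = 0.6355 means 63.55% of the variation in y is explained by the linear relationship with x. This indicates a moderate fit.

R² (coefficient of determination) measures the proportion of variance in y explained by the regression model.

Here R² = 0.6355:
- Explained: 63.55% of the variation in y
- Unexplained (residual): 100% − 63.55% = 36.45%
- Rule of thumb (below 0.3 weak; 0.3 to below 0.7 moderate; 0.7 and above strong) → moderate

Note: R² never decreases when predictors are added, so it should not be used alone to compare models of different size.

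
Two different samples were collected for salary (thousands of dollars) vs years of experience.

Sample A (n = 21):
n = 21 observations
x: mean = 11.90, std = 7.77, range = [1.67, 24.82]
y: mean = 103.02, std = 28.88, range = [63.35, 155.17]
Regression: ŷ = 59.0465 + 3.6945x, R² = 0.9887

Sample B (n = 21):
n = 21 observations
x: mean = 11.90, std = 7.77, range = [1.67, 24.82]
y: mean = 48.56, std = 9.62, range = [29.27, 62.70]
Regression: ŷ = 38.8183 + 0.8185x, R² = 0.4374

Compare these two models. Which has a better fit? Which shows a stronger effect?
Model A has the better fit (R² = 0.9887 vs 0.4374). Model A shows the stronger effect (|β₁| = 3.6945 vs 0.8185).

Model Comparison:

Which explains more variance? (R²)
- Model A: R² = 0.9887 → 98.87% of variance in salary explained
- Model B: R² = 0.4374 → 43.74% of variance in salary explained
- 0.9887 > 0.4374 → Model A has the better fit

Which has the larger per-year effect? (|β₁|)
- Model A: β₁ = 3.6945 → predicted salary rises 3.6945 thousand dollars per additional year of experience
- Model B: β₁ = 0.8185 → predicted salary rises 0.8185 thousand dollars per additional year of experience
- |3.6945| > |0.8185| → Model A shows the stronger marginal effect

Note: R² measures how tightly points cluster around the line; β₁ measures how steep the line is — they answer different questions.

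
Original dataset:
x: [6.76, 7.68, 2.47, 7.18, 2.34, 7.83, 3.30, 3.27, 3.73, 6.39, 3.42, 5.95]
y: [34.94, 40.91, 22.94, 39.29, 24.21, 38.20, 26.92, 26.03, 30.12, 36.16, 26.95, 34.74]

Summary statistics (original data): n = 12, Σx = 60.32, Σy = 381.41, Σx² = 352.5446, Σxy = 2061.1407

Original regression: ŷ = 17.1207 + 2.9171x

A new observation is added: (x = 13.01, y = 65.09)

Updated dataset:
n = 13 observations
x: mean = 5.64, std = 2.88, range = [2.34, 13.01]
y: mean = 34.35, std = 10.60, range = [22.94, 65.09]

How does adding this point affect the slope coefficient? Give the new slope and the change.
Adding the point moves β₁ from 2.9171 to 3.5996, i.e. it increases by 0.6825 (+23.4%).

The new point has HIGH LEVERAGE: x = 13.01 is far from the original mean x̄ = 60.32/12 ≈ 5.03 (original range [2.34, 7.83]).

Step 1: Update the sums with the new point (n goes from 12 to 13)
Σx  = 60.32 + 13.01 = 73.33
Σy  = 381.41 + 65.09 = 446.50
Σx² = 352.5446 + 13.01² = 352.5446 + 169.2601 = 521.8047
Σxy = 2061.1407 + 13.01×65.09 = 2061.1407 + 846.8209 = 2907.9616

Step 2: Recompute the slope with b₁ = (nΣxy − ΣxΣy) / (nΣx² − (Σx)²)
Numerator   = 13×2907.9616 − 73.33×446.50 = 37803.5008 − 32741.8450 = 5061.6558
Denominator = 13×521.8047 − 73.33² = 6783.4611 − 5377.2889 = 1406.1722
b₁(new) = 5061.6558 / 1406.1722 = 3.5996

(Same formula on the original sums: (12×2061.1407 − 60.32×381.41) / (12×352.5446 − 60.32²) = 1727.0372 / 592.0328 = 2.9171, matching the given fit.)

Step 3: Change in slope
Δβ₁ = 3.5996 − 2.9171 = +0.6825
Relative change = +0.6825 / 2.9171 × 100% = +23.4%
→ the slope increases when the point is added.

A high-leverage point only changes the slope if it is off the original line; here y = 65.09 is above the original trend, so the slope increases.
In practice: check such a point for data-entry or measurement error; refit with and without it and report both if conclusions differ.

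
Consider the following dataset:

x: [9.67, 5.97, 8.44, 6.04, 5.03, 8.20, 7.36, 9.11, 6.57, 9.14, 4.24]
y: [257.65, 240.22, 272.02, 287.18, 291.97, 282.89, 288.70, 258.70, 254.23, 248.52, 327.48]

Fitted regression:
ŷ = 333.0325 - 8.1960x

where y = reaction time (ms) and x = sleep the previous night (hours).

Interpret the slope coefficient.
An increase of one hour in sleep is associated with a 8.1960 ms decrease in predicted reaction time.

The slope β₁ = -8.1960 gives the rate at which the fitted reaction time changes with sleep.

Interpretation:
- Sleep up by 1 hour → predicted reaction time decreases by 8.1960 ms
- The effect is assumed constant over the observed range of x (linearity)
- The slope describes association in these data, not necessarily a causal effect

(β₀ = 333.0325 is the fitted value at x = 0 and is not part of the slope interpretation.)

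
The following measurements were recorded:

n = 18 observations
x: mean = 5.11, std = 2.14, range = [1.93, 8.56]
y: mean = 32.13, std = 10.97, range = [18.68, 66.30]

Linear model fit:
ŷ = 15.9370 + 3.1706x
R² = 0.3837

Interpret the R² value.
About 38.37% of the variability in y is accounted for by the regression on x (R² = 0.3837) — a moderate linear fit.

R² = 1 − SS_res/SS_tot compares the residual scatter to the total scatter of y about its mean.

Here R² = 0.3837:
- Explained: 38.37% of the variation in y
- Unexplained (residual): 100% − 38.37% = 61.63%
- Rule of thumb (below 0.3 weak; 0.3 to below 0.7 moderate; 0.7 and above strong) → moderate

Calculation: R² = 1 − (SS_res / SS_tot), where SS_res is the sum of squared residuals and SS_tot the total sum of squares.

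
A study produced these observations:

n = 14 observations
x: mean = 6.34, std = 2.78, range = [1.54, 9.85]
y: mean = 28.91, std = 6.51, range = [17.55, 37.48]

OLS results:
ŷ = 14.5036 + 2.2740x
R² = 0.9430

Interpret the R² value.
R² = 0.9430 means 94.30% of the variation in y is explained by the linear relationship with x. This indicates a strong fit.

R² (coefficient of determination) measures the proportion of variance in y explained by the regression model.

Here R² = 0.9430:
- Explained: 94.30% of the variation in y
- Unexplained (residual): 100% − 94.30% = 5.70%
- Rule of thumb (below 0.3 weak; 0.3 to below 0.7 moderate; 0.7 and above strong) → strong

Note: R² says nothing about causation, and a high R² does not by itself mean the linear form is appropriate — check the residuals.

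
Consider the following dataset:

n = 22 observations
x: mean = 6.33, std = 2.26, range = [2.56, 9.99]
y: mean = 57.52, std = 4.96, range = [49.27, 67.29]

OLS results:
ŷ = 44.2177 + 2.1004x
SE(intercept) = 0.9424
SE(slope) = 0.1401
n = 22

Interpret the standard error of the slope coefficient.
The slope 2.1004 is pinned down to within about ±0.1401 (one SE) by these data — relative uncertainty 6.7%, i.e. precise.

SE(β̂₁) = s / √Sxx, where s is the residual standard deviation and Sxx = Σ(x − x̄)². It is the yardstick for how far β̂₁ = 2.1004 could plausibly be from the true slope.

Relative precision:
- SE / |β̂₁| = 0.1401 / 2.1004 = 6.7%
- Rule of thumb (under 20%: precise; 20% to under 50%: moderately precise; 50% or more: imprecise) → precise

Link to interval estimation: a confidence interval for β₁ is β̂₁ ± t* × 0.1401, so SE sets the half-width per unit of t*.

What drives SE(β̂₁): more residual scatter → larger SE.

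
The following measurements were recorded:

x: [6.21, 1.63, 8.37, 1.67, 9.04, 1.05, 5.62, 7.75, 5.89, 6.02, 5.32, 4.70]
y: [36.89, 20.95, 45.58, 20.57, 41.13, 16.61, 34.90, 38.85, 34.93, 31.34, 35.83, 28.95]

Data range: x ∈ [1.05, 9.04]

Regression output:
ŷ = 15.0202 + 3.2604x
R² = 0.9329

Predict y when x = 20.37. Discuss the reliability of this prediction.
ŷ = 81.4345, but this is extrapolation (above the data range [1.05, 9.04]) and may be unreliable.

Prediction calculation:
ŷ = 15.0202 + 3.2604 × 20.37
ŷ = 81.4345

Reliability:
- Data range: x ∈ [1.05, 9.04]
- Prediction point: x = 20.37 is 11.33 units above the observed range → this is EXTRAPOLATION, not interpolation

Why that matters here:
- There are no observations near this x to validate the fitted line there
- Real relationships often flatten, saturate, or turn nonlinear at extremes
- R² describes fit only over the sampled x values; it says nothing about behaviour beyond them

Report the number if required, but flag clearly that it is an extrapolation.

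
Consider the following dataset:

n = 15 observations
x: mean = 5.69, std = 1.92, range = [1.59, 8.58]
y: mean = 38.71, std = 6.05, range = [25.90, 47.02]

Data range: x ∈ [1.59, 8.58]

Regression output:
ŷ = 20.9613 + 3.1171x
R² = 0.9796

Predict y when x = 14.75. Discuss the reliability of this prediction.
ŷ = 66.9385 (extrapolation — x = 14.75 lies outside [1.59, 8.58], so reliability is low).

Prediction calculation:
ŷ = 20.9613 + 3.1171 × 14.75
ŷ = 66.9385

Reliability:
- Data range: x ∈ [1.59, 8.58]
- Prediction point: x = 14.75 is 6.17 units above the observed range → this is EXTRAPOLATION, not interpolation

Why that matters here:
- The linear relationship may not hold outside the observed range
- The standard error of prediction grows with (x − x̄)², and x = 14.75 is far from x̄ = 5.69

The R² = 0.9796 only validates the fit within [1.59, 8.58]; treat ŷ = 66.9385 with caution.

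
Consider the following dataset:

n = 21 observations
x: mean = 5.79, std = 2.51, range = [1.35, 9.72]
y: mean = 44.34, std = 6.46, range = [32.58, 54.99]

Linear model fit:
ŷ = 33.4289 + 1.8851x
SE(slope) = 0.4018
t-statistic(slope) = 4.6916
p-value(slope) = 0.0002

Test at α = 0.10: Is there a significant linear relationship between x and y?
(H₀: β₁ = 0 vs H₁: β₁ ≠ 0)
p-value = 0.0002 < α = 0.10, so we reject H₀. The relationship is significant.

Hypothesis test for the slope coefficient:

H₀: β₁ = 0 (no linear relationship)
H₁: β₁ ≠ 0 (linear relationship exists)

Test statistic: t = β̂₁ / SE(β̂₁) = 1.8851 / 0.4018 = 4.6916

The p-value (0.0002) is the probability, under H₀, of a t-statistic at least as extreme as |t| = 4.6916 (two-sided, df = n − 2 = 19).

Decision rule: reject H₀ if p-value < α.
p-value = 0.0002 < α = 0.10 → reject H₀.

Conclusion: the linear association between x and y is significant at the 10% level.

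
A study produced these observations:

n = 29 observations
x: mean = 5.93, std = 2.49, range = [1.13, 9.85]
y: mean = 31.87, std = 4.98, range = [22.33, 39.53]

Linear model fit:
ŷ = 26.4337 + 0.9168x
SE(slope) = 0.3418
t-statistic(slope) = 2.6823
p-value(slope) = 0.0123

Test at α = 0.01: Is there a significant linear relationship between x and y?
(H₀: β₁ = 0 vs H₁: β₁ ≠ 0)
Since p-value = 0.0123 ≥ α = 0.01, fail to reject H₀ — the slope is not significantly different from 0.

Hypothesis test for the slope coefficient:

H₀: β₁ = 0 (no linear relationship)
H₁: β₁ ≠ 0 (linear relationship exists)

Test statistic: t = β̂₁ / SE(β̂₁) = 0.9168 / 0.3418 = 2.6823

p = 0.0123: how often a slope estimate this far from 0 (in SE units) would arise by chance if β₁ were truly 0.

Decision rule: reject H₀ if p-value < α.
p-value = 0.0123 ≥ α = 0.01 → fail to reject H₀.

At α = 0.01 the data do not provide convincing evidence of a nonzero slope.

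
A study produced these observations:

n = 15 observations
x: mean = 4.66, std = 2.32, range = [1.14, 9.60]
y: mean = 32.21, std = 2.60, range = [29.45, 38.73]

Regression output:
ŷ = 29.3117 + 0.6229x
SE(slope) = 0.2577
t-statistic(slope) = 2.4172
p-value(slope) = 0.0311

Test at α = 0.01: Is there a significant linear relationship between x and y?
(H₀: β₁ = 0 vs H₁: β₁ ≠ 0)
p-value = 0.0311 ≥ α = 0.01, so we fail to reject H₀. The relationship is not significant.

Hypothesis test for the slope coefficient:

H₀: β₁ = 0 (no linear relationship)
H₁: β₁ ≠ 0 (linear relationship exists)

Test statistic: t = β̂₁ / SE(β̂₁) = 0.6229 / 0.2577 = 2.4172

p = 0.0311: how often a slope estimate this far from 0 (in SE units) would arise by chance if β₁ were truly 0.

Decision rule: reject H₀ if p-value < α.
p-value = 0.0311 ≥ α = 0.01 → fail to reject H₀.

At α = 0.01 the data do not provide convincing evidence of a nonzero slope.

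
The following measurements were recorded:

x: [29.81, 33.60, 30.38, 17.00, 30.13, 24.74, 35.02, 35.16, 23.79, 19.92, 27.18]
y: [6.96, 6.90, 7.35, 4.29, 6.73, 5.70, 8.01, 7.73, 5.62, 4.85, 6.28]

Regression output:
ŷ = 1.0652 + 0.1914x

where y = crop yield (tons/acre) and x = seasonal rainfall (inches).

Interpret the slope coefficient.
On average, crop yield is about 0.1914 tons/acre higher for every extra inch of rainfall.

The slope coefficient β₁ = 0.1914 represents the marginal effect of rainfall on crop yield.

Interpretation:
- Rainfall up by 1 inch → predicted crop yield increases by 0.1914 tons/acre
- The effect is assumed constant over the observed range of x (linearity)
- The slope describes association in these data, not necessarily a causal effect

(β₀ = 1.0652 is the fitted value at x = 0 and is not part of the slope interpretation.)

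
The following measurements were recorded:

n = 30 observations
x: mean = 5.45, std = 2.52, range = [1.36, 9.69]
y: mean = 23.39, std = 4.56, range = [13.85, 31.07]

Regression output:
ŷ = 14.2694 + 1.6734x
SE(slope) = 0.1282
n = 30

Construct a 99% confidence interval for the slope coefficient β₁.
The 99% CI for β₁ is (1.3191, 2.0277)

Confidence interval for the slope:

The 99% CI for β₁ is: β̂₁ ± t*(α/2, n-2) × SE(β̂₁)

Step 1: Find critical t-value
- Confidence level = 0.99
- Degrees of freedom = n - 2 = 30 - 2 = 28
- t*(α/2, 28) = 2.7633

Step 2: Calculate margin of error
Margin = 2.7633 × 0.1282 = 0.3543

Step 3: Construct interval
CI = 1.6734 ± 0.3543
CI = (1.3191, 2.0277)

Interpretation: We are 99% confident that the true slope β₁ lies between 1.3191 and 2.0277.
The interval does not include 0, suggesting a significant linear relationship.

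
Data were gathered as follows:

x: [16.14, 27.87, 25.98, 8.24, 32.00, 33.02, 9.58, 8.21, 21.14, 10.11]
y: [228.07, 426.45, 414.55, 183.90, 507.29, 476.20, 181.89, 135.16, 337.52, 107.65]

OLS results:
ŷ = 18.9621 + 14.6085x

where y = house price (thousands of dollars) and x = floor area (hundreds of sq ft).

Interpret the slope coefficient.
On average, house price is about 14.6085 thousand dollars higher for every extra hundred sq ft of floor area.

The slope β₁ = 14.6085 gives the rate at which the fitted house price changes with floor area.

Interpretation:
- Floor area up by 1 hundred sq ft → predicted house price increases by 14.6085 thousand dollars
- The effect is assumed constant over the observed range of x (linearity)
- The sign (+) gives the direction; the magnitude 14.6085 gives the size of the effect per hundred sq ft

The intercept β₀ = 18.9621 is the predicted house price when floor area = 0; since the smallest observed x is 8.21, this is an extrapolation and mainly anchors the line.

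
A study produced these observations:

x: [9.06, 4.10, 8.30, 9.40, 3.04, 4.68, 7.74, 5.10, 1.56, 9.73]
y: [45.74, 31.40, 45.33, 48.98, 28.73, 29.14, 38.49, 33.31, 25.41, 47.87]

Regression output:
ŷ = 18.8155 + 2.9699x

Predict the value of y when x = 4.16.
ŷ = 31.1703

To predict y for x = 4.16, substitute into the regression equation:

ŷ = 18.8155 + 2.9699 × 4.16
ŷ = 18.8155 + 12.3548
ŷ = 31.1703

This is a point prediction; actual observations scatter around it by roughly the residual standard deviation.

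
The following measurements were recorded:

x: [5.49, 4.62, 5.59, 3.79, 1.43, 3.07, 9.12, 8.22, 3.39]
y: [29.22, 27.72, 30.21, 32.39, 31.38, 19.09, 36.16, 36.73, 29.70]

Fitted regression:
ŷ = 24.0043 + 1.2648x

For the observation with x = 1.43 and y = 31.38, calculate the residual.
Residual = 5.5670

The residual is the difference between the actual value and the predicted value:

Residual = y - ŷ

Step 1: Calculate predicted value
ŷ = 24.0043 + 1.2648 × 1.43
ŷ = 25.8130

Step 2: Calculate residual
Residual = 31.38 - 25.8130
Residual = 5.5670

Interpretation: the model underestimates the actual value by 5.5670 at this point (positive residual → observation lies above the fitted line).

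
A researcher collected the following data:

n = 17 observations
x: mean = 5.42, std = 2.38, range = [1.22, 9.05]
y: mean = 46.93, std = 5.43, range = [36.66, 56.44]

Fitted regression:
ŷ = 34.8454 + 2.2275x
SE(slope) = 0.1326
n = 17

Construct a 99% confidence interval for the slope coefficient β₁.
The 99% CI for β₁ is (1.8368, 2.6182)

Confidence interval for the slope:

The 99% CI for β₁ is: β̂₁ ± t*(α/2, n-2) × SE(β̂₁)

Step 1: Find critical t-value
- Confidence level = 0.99
- Degrees of freedom = n - 2 = 17 - 2 = 15
- t*(α/2, 15) = 2.9467

Step 2: Calculate margin of error
Margin = 2.9467 × 0.1326 = 0.3907

Step 3: Construct interval
CI = 2.2275 ± 0.3907
CI = (1.8368, 2.6182)

Interpretation: each one-unit increase in x is associated with a change in mean y of between 1.8368 and 2.6182, with 99% confidence.
Since 0 is outside the interval, a two-sided test at α = 0.01 would reject H₀: β₁ = 0.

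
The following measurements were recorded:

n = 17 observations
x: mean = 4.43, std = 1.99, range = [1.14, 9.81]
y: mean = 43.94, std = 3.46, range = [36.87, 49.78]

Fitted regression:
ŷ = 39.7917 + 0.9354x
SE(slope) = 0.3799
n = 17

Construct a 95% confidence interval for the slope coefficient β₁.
The 95% CI for β₁ is (0.1257, 1.7451)

Confidence interval for the slope:

The 95% CI for β₁ is: β̂₁ ± t*(α/2, n-2) × SE(β̂₁)

Step 1: Find critical t-value
- Confidence level = 0.95
- Degrees of freedom = n - 2 = 17 - 2 = 15
- t*(α/2, 15) = 2.1314

Step 2: Calculate margin of error
Margin = 2.1314 × 0.3799 = 0.8097

Step 3: Construct interval
CI = 0.9354 ± 0.8097
CI = (0.1257, 1.7451)

Interpretation: We are 95% confident that the true slope β₁ lies between 0.1257 and 1.7451.
Both endpoints are positive, so the data support a genuinely positive slope at this confidence level.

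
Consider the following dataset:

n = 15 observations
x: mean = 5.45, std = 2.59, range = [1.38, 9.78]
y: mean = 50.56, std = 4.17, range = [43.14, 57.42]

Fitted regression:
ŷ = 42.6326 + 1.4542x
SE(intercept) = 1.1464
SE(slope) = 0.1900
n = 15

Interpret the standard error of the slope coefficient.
The slope 1.4542 is pinned down to within about ±0.1900 (one SE) by these data — relative uncertainty 13.1%, i.e. precise.

What SE measures:
- The standard error quantifies the sampling variability of the coefficient estimate
- It is the estimated standard deviation of β̂₁ across hypothetical repeated samples of the same size
- Smaller SE → more precise estimate

Relative precision:
- SE / |β̂₁| = 0.1900 / 1.4542 = 13.1%
- Rule of thumb (under 20%: precise; 20% to under 50%: moderately precise; 50% or more: imprecise) → precise

Link to interval estimation: a confidence interval for β₁ is β̂₁ ± t* × 0.1900, so SE sets the half-width per unit of t*.

What drives SE(β̂₁): larger n (here n = 15) → smaller SE; wider spread of x values → smaller SE.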